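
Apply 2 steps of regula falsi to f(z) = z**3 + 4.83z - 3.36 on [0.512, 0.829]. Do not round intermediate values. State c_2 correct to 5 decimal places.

0.64062

False-position update: c = (a·f(b) − b·f(a))/(f(b) − f(a)); replace the endpoint whose sign matches f(c).
f(0.512000) = -0.752822, f(0.829000) = 1.213793
step 1: c = 0.633348, f(c) = -0.046875 < 0 → new bracket [0.633348, 0.829000]
step 2: c = 0.640623, f(c) = -0.002882 < 0 → new bracket [0.640623, 0.829000]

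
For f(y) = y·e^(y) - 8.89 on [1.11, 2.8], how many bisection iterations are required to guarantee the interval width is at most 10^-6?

Initial width b − a = 2.8 − 1.11 = 1.690000.
After n steps the width is (b−a)/2^n; need (b−a)/2^n ≤ 10^-6.
So n ≥ log₂(1.690000/10^-6) = log₂(1690000.0000) ≈ 20.6886.
Hence n = 21.

21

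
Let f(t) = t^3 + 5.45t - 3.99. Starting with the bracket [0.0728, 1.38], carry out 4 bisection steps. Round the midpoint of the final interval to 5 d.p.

f(0.072800) = -3.592854, f(1.380000) = 6.159072 (opposite signs)
step 1: m = 0.726400, f(m) = 0.352170 > 0 → root in [0.072800, 0.726400]
step 2: m = 0.399600, f(m) = -1.748372 < 0 → root in [0.399600, 0.726400]
step 3: m = 0.563000, f(m) = -0.743196 < 0 → root in [0.563000, 0.726400]
step 4: m = 0.644700, f(m) = -0.208423 < 0 → root in [0.644700, 0.726400]
Midpoint of [0.644700, 0.726400] = 0.685550

0.68555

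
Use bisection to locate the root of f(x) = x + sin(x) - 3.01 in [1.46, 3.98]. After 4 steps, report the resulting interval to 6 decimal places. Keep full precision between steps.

[2.090000, 2.247500]

f(1.460000) = -0.556132, f(3.980000) = 0.226421 (opposite signs)
step 1: m = 2.720000, f(m) = 0.119214 > 0 → root in [1.460000, 2.720000]
step 2: m = 2.090000, f(m) = -0.051785 < 0 → root in [2.090000, 2.720000]
step 3: m = 2.405000, f(m) = 0.066768 > 0 → root in [2.090000, 2.405000]
step 4: m = 2.247500, f(m) = 0.017141 > 0 → root in [2.090000, 2.247500]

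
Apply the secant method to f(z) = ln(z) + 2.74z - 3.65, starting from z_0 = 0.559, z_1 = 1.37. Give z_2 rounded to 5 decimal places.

f(z_0) = -2.699946, f(z_1) = 0.418611
z_2 = 1.370000 - (0.418611)·(1.370000 - 0.559000)/(0.418611 - (-2.699946)) = 1.261138; f(z_2) = 0.037531

1.26114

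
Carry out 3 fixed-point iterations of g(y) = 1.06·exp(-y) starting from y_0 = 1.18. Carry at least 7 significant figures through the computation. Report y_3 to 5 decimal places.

y_1 = g(1.180000) = 0.325715
y_2 = g(0.325715) = 0.765331
y_3 = g(0.765331) = 0.493091

0.49309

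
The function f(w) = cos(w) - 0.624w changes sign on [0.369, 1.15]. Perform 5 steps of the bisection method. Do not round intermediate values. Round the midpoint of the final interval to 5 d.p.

0.94255

f(0.369000) = 0.702432, f(1.150000) = -0.309113 (opposite signs)
step 1: m = 0.759500, f(m) = 0.251252 > 0 → root in [0.759500, 1.150000]
step 2: m = 0.954750, f(m) = -0.017951 < 0 → root in [0.759500, 0.954750]
step 3: m = 0.857125, f(m) = 0.119768 > 0 → root in [0.857125, 0.954750]
step 4: m = 0.905937, f(m) = 0.051643 > 0 → root in [0.905937, 0.954750]
step 5: m = 0.930344, f(m) = 0.017024 > 0 → root in [0.930344, 0.954750]
Midpoint of [0.930344, 0.954750] = 0.942547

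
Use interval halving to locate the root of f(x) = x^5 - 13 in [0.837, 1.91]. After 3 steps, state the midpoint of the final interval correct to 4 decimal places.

1.7088

f(0.837000) = -12.589203, f(1.910000) = 12.419490 (opposite signs)
step 1: m = 1.373500, f(m) = -8.111864 < 0 → root in [1.373500, 1.910000]
step 2: m = 1.641750, f(m) = -1.072893 < 0 → root in [1.641750, 1.910000]
step 3: m = 1.775875, f(m) = 4.662898 > 0 → root in [1.641750, 1.775875]
Midpoint of [1.641750, 1.775875] = 1.708813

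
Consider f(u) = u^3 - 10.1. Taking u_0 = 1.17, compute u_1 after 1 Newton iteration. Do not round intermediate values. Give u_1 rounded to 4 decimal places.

f'(u) = 3u^2
u_0 = 1.170000: f = -8.498387, f' = 4.106700 → u_1 = 1.170000 - (-8.498387)/(4.106700) = 3.239396

3.2394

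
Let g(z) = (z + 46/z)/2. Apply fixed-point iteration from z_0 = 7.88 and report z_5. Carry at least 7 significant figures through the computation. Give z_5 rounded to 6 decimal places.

6.782330

z_1 = g(7.880000) = 6.858782
z_2 = g(6.858782) = 6.782756
z_3 = g(6.782756) = 6.782330
z_4 = g(6.782330) = 6.782330
z_5 = g(6.782330) = 6.782330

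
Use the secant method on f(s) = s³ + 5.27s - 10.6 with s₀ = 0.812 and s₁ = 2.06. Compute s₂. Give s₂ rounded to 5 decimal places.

Secant update: s_(k+1) = s_k − f(s_k)·(s_k − s_(k-1))/(f(s_k) − f(s_(k-1))).
f(s_0) = -5.785373, f(s_1) = 8.998016
s_2 = 2.060000 - (8.998016)·(2.060000 - 0.812000)/(8.998016 - (-5.785373)) = 1.300396; f(s_2) = -1.547907

1.30040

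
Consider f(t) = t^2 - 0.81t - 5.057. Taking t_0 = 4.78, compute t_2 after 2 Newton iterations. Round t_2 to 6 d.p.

2.734715

Newton update: t ← t − f(t)/f'(t).
f'(t) = 2t - 0.81
t_0 = 4.780000: f = 13.919600, f' = 8.750000 → t_1 = 4.780000 - (13.919600)/(8.750000) = 3.189189
t_1 = 3.189189: f = 2.530681, f' = 5.568377 → t_2 = 3.189189 - (2.530681)/(5.568377) = 2.734715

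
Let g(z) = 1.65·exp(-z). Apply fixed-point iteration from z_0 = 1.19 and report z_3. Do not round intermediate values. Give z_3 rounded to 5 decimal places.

z_1 = g(1.190000) = 0.501965
z_2 = g(0.501965) = 0.998811
z_3 = g(0.998811) = 0.607723

0.60772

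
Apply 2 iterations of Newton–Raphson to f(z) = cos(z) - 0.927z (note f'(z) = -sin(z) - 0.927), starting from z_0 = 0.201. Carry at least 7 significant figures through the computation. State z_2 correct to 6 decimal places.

0.775889

z_0 = 0.201000: f = 0.793540, f' = -1.126649 → z_1 = 0.201000 - (0.793540)/(-1.126649) = 0.905337
z_1 = 0.905337: f = -0.221826, f' = -1.713633 → z_2 = 0.905337 - (-0.221826)/(-1.713633) = 0.775889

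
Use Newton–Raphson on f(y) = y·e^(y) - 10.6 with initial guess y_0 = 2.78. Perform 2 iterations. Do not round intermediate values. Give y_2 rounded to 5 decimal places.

Newton update: y ← y − f(y)/f'(y).
f'(y) = (y + 1)·e^(y)
y_0 = 2.780000: f = 34.210878, f' = 60.929899 → y_1 = 2.780000 - (34.210878)/(60.929899) = 2.218521
y_1 = 2.218521: f = 9.796459, f' = 29.590179 → y_2 = 2.218521 - (9.796459)/(29.590179) = 1.887449

1.88745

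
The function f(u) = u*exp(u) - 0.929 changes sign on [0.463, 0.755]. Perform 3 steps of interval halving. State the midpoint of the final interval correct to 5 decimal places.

0.55425

f(0.463000) = -0.193370, f(0.755000) = 0.677347 (opposite signs)
step 1: m = 0.609000, f(m) = 0.190702 > 0 → root in [0.463000, 0.609000]
step 2: m = 0.536000, f(m) = -0.012892 < 0 → root in [0.536000, 0.609000]
step 3: m = 0.572500, f(m) = 0.085867 > 0 → root in [0.536000, 0.572500]
Midpoint of [0.536000, 0.572500] = 0.554250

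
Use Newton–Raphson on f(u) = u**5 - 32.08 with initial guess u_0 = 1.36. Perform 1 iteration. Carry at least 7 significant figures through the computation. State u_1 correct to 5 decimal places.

f'(u) = 5u**4
u_0 = 1.360000: f = -27.427413, f' = 17.105101 → u_1 = 1.360000 - (-27.427413)/(17.105101) = 2.963464

2.96346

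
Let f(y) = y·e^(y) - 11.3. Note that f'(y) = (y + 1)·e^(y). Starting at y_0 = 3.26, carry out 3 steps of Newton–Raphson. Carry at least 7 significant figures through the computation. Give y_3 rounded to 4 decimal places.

1.8717

y_0 = 3.260000: f = 73.621491, f' = 110.971028 → y_1 = 3.260000 - (73.621491)/(110.971028) = 2.596570
y_1 = 2.596570: f = 23.539840, f' = 48.257479 → y_2 = 2.596570 - (23.539840)/(48.257479) = 2.108773
y_2 = 2.108773: f = 6.072351, f' = 25.610481 → y_3 = 2.108773 - (6.072351)/(25.610481) = 1.871669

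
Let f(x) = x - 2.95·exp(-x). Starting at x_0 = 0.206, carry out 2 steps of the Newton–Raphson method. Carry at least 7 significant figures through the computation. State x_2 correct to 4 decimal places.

f'(x) = 1 + 2.95·exp(-x)
x_0 = 0.206000: f = -2.194808, f' = 3.400808 → x_1 = 0.206000 - (-2.194808)/(3.400808) = 0.851378
x_1 = 0.851378: f = -0.407759, f' = 2.259137 → x_2 = 0.851378 - (-0.407759)/(2.259137) = 1.031872

1.0319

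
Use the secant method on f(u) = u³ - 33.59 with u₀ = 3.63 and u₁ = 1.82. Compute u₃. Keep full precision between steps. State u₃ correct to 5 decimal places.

f(u_0) = 14.242147, f(u_1) = -27.561432
u_2 = 1.820000 - (-27.561432)·(1.820000 - 3.630000)/(-27.561432 - (14.242147)) = 3.013347; f(u_2) = -6.228015
u_3 = 3.013347 - (-6.228015)·(3.013347 - 1.820000)/(-6.228015 - (-27.561432)) = 3.361730; f(u_3) = 4.401669

3.36173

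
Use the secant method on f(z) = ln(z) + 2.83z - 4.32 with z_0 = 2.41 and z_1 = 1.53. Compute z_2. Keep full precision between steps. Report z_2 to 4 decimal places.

Secant update: z_(k+1) = z_k − f(z_k)·(z_k − z_(k-1))/(f(z_k) − f(z_(k-1))).
f(z_0) = 3.379927, f(z_1) = 0.435168
z_2 = 1.530000 - (0.435168)·(1.530000 - 2.410000)/(0.435168 - (3.379927)) = 1.399956; f(z_2) = -0.021683

1.4000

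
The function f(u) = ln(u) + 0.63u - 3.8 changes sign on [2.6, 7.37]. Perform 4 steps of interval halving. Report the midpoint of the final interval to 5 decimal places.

f(2.600000) = -1.206489, f(7.370000) = 2.840518 (opposite signs)
step 1: m = 4.985000, f(m) = 0.946983 > 0 → root in [2.600000, 4.985000]
step 2: m = 3.792500, f(m) = -0.077700 < 0 → root in [3.792500, 4.985000]
step 3: m = 4.388750, f(m) = 0.443957 > 0 → root in [3.792500, 4.388750]
step 4: m = 4.090625, f(m) = 0.185792 > 0 → root in [3.792500, 4.090625]
Midpoint of [3.792500, 4.090625] = 3.941563

3.94156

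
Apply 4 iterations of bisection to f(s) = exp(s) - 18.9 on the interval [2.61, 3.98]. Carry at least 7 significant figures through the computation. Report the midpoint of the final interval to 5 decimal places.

f(2.610000) = -5.300949, f(3.980000) = 34.617034 (opposite signs)
step 1: m = 3.295000, f(m) = 8.077414 > 0 → root in [2.610000, 3.295000]
step 2: m = 2.952500, f(m) = 0.253778 > 0 → root in [2.610000, 2.952500]
step 3: m = 2.781250, f(m) = -2.760818 < 0 → root in [2.781250, 2.952500]
step 4: m = 2.866875, f(m) = -1.318011 < 0 → root in [2.866875, 2.952500]
Midpoint of [2.866875, 2.952500] = 2.909687

2.90969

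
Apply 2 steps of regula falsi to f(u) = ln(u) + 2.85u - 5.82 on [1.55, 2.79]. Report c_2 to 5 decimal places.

1.83019

f(1.550000) = -0.964245, f(2.790000) = 3.157542
step 1: c = 1.840084, f(c) = 0.034050 > 0 → new bracket [1.550000, 1.840084]
step 2: c = 1.830190, f(c) = 0.000460 > 0 → new bracket [1.550000, 1.830190]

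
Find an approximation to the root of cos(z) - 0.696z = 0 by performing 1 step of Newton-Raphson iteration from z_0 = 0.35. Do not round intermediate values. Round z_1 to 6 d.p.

Newton update: z ← z − f(z)/f'(z).
f'(z) = -sin(z) - 0.696
z_0 = 0.350000: f = 0.695773, f' = -1.038898 → z_1 = 0.350000 - (0.695773)/(-1.038898) = 1.019722

1.019722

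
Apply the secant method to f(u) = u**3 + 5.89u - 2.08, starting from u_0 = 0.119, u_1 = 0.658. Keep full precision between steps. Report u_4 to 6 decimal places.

0.346104

Secant update: u_(k+1) = u_k − f(u_k)·(u_k − u_(k-1))/(f(u_k) − f(u_(k-1))).
f(u_0) = -1.377405, f(u_1) = 2.080510
u_2 = 0.658000 - (2.080510)·(0.658000 - 0.119000)/(2.080510 - (-1.377405)) = 0.333702; f(u_2) = -0.077335
u_3 = 0.333702 - (-0.077335)·(0.333702 - 0.658000)/(-0.077335 - (2.080510)) = 0.345325; f(u_3) = -0.004859
u_4 = 0.345325 - (-0.004859)·(0.345325 - 0.333702)/(-0.004859 - (-0.077335)) = 0.346104; f(u_4) = 0.000010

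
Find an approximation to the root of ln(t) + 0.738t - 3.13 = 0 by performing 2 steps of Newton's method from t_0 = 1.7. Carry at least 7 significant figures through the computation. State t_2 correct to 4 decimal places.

2.8303

f'(t) = 1/t + 0.738
t_0 = 1.700000: f = -1.344772, f' = 1.326235 → t_1 = 1.700000 - (-1.344772)/(1.326235) = 2.713977
t_1 = 2.713977: f = -0.128670, f' = 1.106463 → t_2 = 2.713977 - (-0.128670)/(1.106463) = 2.830266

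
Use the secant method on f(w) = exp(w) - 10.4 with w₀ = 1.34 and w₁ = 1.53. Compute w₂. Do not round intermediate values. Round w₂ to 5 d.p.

2.90467

Secant update: w_(k+1) = w_k − f(w_k)·(w_k − w_(k-1))/(f(w_k) − f(w_(k-1))).
f(w_0) = -6.580956, f(w_1) = -5.781823
w_2 = 1.530000 - (-5.781823)·(1.530000 - 1.340000)/(-5.781823 - (-6.580956)) = 2.904672; f(w_2) = 7.859258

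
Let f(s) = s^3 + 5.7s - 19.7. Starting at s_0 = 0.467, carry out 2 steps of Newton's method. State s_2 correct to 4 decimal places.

2.3101

f'(s) = 3s^2 + 5.7
s_0 = 0.467000: f = -16.936252, f' = 6.354267 → s_1 = 0.467000 - (-16.936252)/(6.354267) = 3.132335
s_1 = 3.132335: f = 28.887297, f' = 35.134574 → s_2 = 3.132335 - (28.887297)/(35.134574) = 2.310145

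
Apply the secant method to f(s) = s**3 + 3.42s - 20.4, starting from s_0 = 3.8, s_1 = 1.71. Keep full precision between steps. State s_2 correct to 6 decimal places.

2.060105

f(s_0) = 47.468000, f(s_1) = -9.551589
s_2 = 1.710000 - (-9.551589)·(1.710000 - 3.800000)/(-9.551589 - (47.468000)) = 2.060105; f(s_2) = -4.611294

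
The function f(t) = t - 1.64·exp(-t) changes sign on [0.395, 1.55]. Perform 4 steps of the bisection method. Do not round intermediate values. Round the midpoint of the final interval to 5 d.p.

f(0.395000) = -0.709835, f(1.550000) = 1.201913 (opposite signs)
step 1: m = 0.972500, f(m) = 0.352356 > 0 → root in [0.395000, 0.972500]
step 2: m = 0.683750, f(m) = -0.143992 < 0 → root in [0.683750, 0.972500]
step 3: m = 0.828125, f(m) = 0.111662 > 0 → root in [0.683750, 0.828125]
step 4: m = 0.755938, f(m) = -0.014158 < 0 → root in [0.755938, 0.828125]
Midpoint of [0.755938, 0.828125] = 0.792031

0.79203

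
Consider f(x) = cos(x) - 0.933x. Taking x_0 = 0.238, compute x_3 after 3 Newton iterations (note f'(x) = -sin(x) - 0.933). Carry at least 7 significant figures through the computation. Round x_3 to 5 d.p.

0.76969

x_0 = 0.238000: f = 0.749757, f' = -1.168759 → x_1 = 0.238000 - (0.749757)/(-1.168759) = 0.879498
x_1 = 0.879498: f = -0.183034, f' = -1.703419 → x_2 = 0.879498 - (-0.183034)/(-1.703419) = 0.772047
x_2 = 0.772047: f = -0.003836, f' = -1.630604 → x_3 = 0.772047 - (-0.003836)/(-1.630604) = 0.769695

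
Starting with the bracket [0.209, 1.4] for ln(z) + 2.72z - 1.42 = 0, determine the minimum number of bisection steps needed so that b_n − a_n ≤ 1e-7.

Initial width b − a = 1.4 − 0.209 = 1.191000.
After n steps the width is (b−a)/2^n; need (b−a)/2^n ≤ 1e-7.
So n ≥ log₂(1.191000/1e-7) = log₂(11910000.0000) ≈ 23.5057.
Hence n = 24.

24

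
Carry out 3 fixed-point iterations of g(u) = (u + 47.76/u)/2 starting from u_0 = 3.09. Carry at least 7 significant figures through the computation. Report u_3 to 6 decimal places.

u_1 = g(3.090000) = 9.273155
u_2 = g(9.273155) = 7.211753
u_3 = g(7.211753) = 6.917138

6.917138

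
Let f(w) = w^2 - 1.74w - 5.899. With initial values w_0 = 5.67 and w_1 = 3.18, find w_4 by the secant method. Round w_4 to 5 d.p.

3.44982

f(w_0) = 16.384100, f(w_1) = -1.319800
w_2 = 3.180000 - (-1.319800)·(3.180000 - 5.670000)/(-1.319800 - (16.384100)) = 3.365626; f(w_2) = -0.427751
w_3 = 3.365626 - (-0.427751)·(3.365626 - 3.180000)/(-0.427751 - (-1.319800)) = 3.454636; f(w_3) = 0.024446
w_4 = 3.454636 - (0.024446)·(3.454636 - 3.365626)/(0.024446 - (-0.427751)) = 3.449825; f(w_4) = -0.000405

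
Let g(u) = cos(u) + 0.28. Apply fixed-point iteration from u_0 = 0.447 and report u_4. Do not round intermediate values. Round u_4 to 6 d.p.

0.759759

u_1 = g(0.447000) = 1.181748
u_2 = g(1.181748) = 0.659308
u_3 = g(0.659308) = 1.070416
u_4 = g(1.070416) = 0.759759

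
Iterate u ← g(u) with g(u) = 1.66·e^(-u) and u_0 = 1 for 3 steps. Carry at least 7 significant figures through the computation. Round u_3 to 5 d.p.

u_1 = g(1.000000) = 0.610680
u_2 = g(0.610680) = 0.901349
u_3 = g(0.901349) = 0.673996

0.67400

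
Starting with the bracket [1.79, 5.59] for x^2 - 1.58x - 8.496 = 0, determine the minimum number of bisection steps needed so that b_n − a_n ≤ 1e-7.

Initial width b − a = 5.59 − 1.79 = 3.800000.
After n steps the width is (b−a)/2^n; need (b−a)/2^n ≤ 1e-7.
So n ≥ log₂(3.800000/1e-7) = log₂(38000000.0000) ≈ 25.1795.
Hence n = 26.

26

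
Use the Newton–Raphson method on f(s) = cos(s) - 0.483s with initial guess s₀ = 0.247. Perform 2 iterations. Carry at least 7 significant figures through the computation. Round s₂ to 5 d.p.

Newton update: s ← s − f(s)/f'(s).
f'(s) = -sin(s) - 0.483
s_0 = 0.247000: f = 0.850349, f' = -0.727496 → s_1 = 0.247000 - (0.850349)/(-0.727496) = 1.415871
s_1 = 1.415871: f = -0.529560, f' = -1.471023 → s_2 = 1.415871 - (-0.529560)/(-1.471023) = 1.055877

1.05588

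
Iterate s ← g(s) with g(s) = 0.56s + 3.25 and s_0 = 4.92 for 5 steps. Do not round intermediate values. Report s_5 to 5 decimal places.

7.25053

s_1 = g(4.920000) = 6.005200
s_2 = g(6.005200) = 6.612912
s_3 = g(6.612912) = 6.953231
s_4 = g(6.953231) = 7.143809
s_5 = g(7.143809) = 7.250533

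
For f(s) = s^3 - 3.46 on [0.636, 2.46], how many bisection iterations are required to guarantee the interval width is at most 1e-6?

Initial width b − a = 2.46 − 0.636 = 1.824000.
After n steps the width is (b−a)/2^n; need (b−a)/2^n ≤ 1e-6.
So n ≥ log₂(1.824000/1e-6) = log₂(1824000.0000) ≈ 20.7987.
Hence n = 21.

21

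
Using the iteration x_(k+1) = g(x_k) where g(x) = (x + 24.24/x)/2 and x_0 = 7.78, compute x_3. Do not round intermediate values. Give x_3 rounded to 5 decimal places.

x_1 = g(7.780000) = 5.447841
x_2 = g(5.447841) = 4.948655
x_3 = g(4.948655) = 4.923478

4.92348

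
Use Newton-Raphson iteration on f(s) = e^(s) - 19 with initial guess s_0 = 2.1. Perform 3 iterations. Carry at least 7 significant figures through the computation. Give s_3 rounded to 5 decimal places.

f'(s) = e^(s)
s_0 = 2.100000: f = -10.833830, f' = 8.166170 → s_1 = 2.100000 - (-10.833830)/(8.166170) = 3.426672
s_1 = 3.426672: f = 11.774060, f' = 30.774060 → s_2 = 3.426672 - (11.774060)/(30.774060) = 3.044075
s_2 = 3.044075: f = 1.990611, f' = 20.990611 → s_3 = 3.044075 - (1.990611)/(20.990611) = 2.949242

2.94924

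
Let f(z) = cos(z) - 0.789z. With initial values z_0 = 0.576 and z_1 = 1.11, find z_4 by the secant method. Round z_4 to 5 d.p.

0.84307

f(z_0) = 0.384184, f(z_1) = -0.431128
z_2 = 1.110000 - (-0.431128)·(1.110000 - 0.576000)/(-0.431128 - (0.384184)) = 0.827627; f(z_2) = 0.023628
z_3 = 0.827627 - (0.023628)·(0.827627 - 1.110000)/(0.023628 - (-0.431128)) = 0.842298; f(z_3) = 0.001177
z_4 = 0.842298 - (0.001177)·(0.842298 - 0.827627)/(0.001177 - (0.023628)) = 0.843067; f(z_4) = -0.000004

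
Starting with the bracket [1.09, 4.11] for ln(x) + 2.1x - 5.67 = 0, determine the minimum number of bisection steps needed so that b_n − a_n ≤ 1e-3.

Initial width b − a = 4.11 − 1.09 = 3.020000.
After n steps the width is (b−a)/2^n; need (b−a)/2^n ≤ 1e-3.
So n ≥ log₂(3.020000/1e-3) = log₂(3020.0000) ≈ 11.5603.
Hence n = 12.

12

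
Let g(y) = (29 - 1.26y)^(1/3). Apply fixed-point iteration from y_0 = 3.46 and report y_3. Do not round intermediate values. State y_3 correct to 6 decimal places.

y_1 = g(3.460000) = 2.909930
y_2 = g(2.909930) = 2.936962
y_3 = g(2.936962) = 2.935645

2.935645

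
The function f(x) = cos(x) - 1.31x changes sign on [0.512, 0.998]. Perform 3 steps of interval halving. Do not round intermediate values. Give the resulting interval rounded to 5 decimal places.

f(0.512000) = 0.201046, f(0.998000) = -0.765396 (opposite signs)
step 1: m = 0.755000, f(m) = -0.260778 < 0 → root in [0.512000, 0.755000]
step 2: m = 0.633500, f(m) = -0.023924 < 0 → root in [0.512000, 0.633500]
step 3: m = 0.572750, f(m) = 0.090111 > 0 → root in [0.572750, 0.633500]

[0.57275, 0.63350]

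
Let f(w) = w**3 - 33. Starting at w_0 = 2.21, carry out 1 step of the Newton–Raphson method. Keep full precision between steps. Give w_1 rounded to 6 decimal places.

3.725539

f'(w) = 3w**2
w_0 = 2.210000: f = -22.206139, f' = 14.652300 → w_1 = 2.210000 - (-22.206139)/(14.652300) = 3.725539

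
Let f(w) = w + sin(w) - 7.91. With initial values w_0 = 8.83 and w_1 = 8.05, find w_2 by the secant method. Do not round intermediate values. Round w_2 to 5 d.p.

f(w_0) = 1.480325, f(w_1) = 1.120850
w_2 = 8.050000 - (1.120850)·(8.050000 - 8.830000)/(1.120850 - (1.480325)) = 5.617945; f(w_2) = -2.909302

5.61795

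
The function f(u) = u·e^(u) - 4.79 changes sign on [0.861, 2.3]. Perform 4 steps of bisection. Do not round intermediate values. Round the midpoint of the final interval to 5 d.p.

f(0.861000) = -2.753283, f(2.300000) = 18.150620 (opposite signs)
step 1: m = 1.580500, f(m) = 2.887095 > 0 → root in [0.861000, 1.580500]
step 2: m = 1.220750, f(m) = -0.651988 < 0 → root in [1.220750, 1.580500]
step 3: m = 1.400625, f(m) = 0.893365 > 0 → root in [1.220750, 1.400625]
step 4: m = 1.310687, f(m) = 0.070976 > 0 → root in [1.220750, 1.310687]
Midpoint of [1.220750, 1.310687] = 1.265719

1.26572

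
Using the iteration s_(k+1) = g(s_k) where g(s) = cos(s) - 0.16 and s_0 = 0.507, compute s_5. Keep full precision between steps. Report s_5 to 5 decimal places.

s_1 = g(0.507000) = 0.714205
s_2 = g(0.714205) = 0.595614
s_3 = g(0.595614) = 0.667804
s_4 = g(0.667804) = 0.625183
s_5 = g(0.625183) = 0.650856

0.65086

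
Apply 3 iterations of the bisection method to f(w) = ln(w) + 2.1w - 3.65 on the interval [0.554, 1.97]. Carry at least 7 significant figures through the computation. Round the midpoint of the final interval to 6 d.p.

f(0.554000) = -3.077191, f(1.970000) = 1.165034 (opposite signs)
step 1: m = 1.262000, f(m) = -0.767102 < 0 → root in [1.262000, 1.970000]
step 2: m = 1.616000, f(m) = 0.223554 > 0 → root in [1.262000, 1.616000]
step 3: m = 1.439000, f(m) = -0.264152 < 0 → root in [1.439000, 1.616000]
Midpoint of [1.439000, 1.616000] = 1.527500

1.527500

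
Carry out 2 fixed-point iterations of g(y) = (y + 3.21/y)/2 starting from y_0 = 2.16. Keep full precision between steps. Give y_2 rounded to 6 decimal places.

y_1 = g(2.160000) = 1.823056
y_2 = g(1.823056) = 1.791918

1.791918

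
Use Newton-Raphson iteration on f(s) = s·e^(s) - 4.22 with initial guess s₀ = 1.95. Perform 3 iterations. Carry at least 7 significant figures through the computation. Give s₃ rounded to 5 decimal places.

1.23285

f'(s) = (s + 1)·e^(s)
s_0 = 1.950000: f = 9.485941, f' = 20.734628 → s_1 = 1.950000 - (9.485941)/(20.734628) = 1.492507
s_1 = 1.492507: f = 2.419023, f' = 11.087257 → s_2 = 1.492507 - (2.419023)/(11.087257) = 1.274327
s_2 = 1.274327: f = 0.337367, f' = 8.133660 → s_3 = 1.274327 - (0.337367)/(8.133660) = 1.232849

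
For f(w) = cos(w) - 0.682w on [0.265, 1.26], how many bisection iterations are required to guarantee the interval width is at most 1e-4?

14

Initial width b − a = 1.26 − 0.265 = 0.995000.
After n steps the width is (b−a)/2^n; need (b−a)/2^n ≤ 1e-4.
So n ≥ log₂(0.995000/1e-4) = log₂(9950.0000) ≈ 13.2805.
Hence n = 14.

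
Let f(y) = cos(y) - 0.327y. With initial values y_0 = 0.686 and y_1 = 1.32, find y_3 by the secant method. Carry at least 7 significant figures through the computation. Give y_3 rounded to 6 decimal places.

f(y_0) = 0.549464, f(y_1) = -0.183465
y_2 = 1.320000 - (-0.183465)·(1.320000 - 0.686000)/(-0.183465 - (0.549464)) = 1.161299; f(y_2) = 0.018404
y_3 = 1.161299 - (0.018404)·(1.161299 - 1.320000)/(0.018404 - (-0.183465)) = 1.175767; f(y_3) = 0.000359

1.175767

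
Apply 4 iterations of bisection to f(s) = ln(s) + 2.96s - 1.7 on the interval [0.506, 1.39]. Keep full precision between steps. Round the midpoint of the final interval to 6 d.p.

f(0.506000) = -0.883459, f(1.390000) = 2.743704 (opposite signs)
step 1: m = 0.948000, f(m) = 1.052679 > 0 → root in [0.506000, 0.948000]
step 2: m = 0.727000, f(m) = 0.133091 > 0 → root in [0.506000, 0.727000]
step 3: m = 0.616500, f(m) = -0.358857 < 0 → root in [0.616500, 0.727000]
step 4: m = 0.671750, f(m) = -0.109489 < 0 → root in [0.671750, 0.727000]
Midpoint of [0.671750, 0.727000] = 0.699375

0.699375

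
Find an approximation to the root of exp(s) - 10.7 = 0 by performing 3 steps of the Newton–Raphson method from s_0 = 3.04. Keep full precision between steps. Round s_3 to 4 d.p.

Newton update: s ← s − f(s)/f'(s).
f'(s) = exp(s)
s_0 = 3.040000: f = 10.205243, f' = 20.905243 → s_1 = 3.040000 - (10.205243)/(20.905243) = 2.551833
s_1 = 2.551833: f = 2.130605, f' = 12.830605 → s_2 = 2.551833 - (2.130605)/(12.830605) = 2.385777
s_2 = 2.385777: f = 0.167502, f' = 10.867502 → s_3 = 2.385777 - (0.167502)/(10.867502) = 2.370364

2.3704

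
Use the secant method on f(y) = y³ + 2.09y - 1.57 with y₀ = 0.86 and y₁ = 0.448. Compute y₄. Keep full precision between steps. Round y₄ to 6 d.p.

f(y_0) = 0.863456, f(y_1) = -0.543765
y_2 = 0.448000 - (-0.543765)·(0.448000 - 0.860000)/(-0.543765 - (0.863456)) = 0.607201; f(y_2) = -0.077079
y_3 = 0.607201 - (-0.077079)·(0.607201 - 0.448000)/(-0.077079 - (-0.543765)) = 0.633495; f(y_3) = 0.008236
y_4 = 0.633495 - (0.008236)·(0.633495 - 0.607201)/(0.008236 - (-0.077079)) = 0.630957; f(y_4) = -0.000113

0.630957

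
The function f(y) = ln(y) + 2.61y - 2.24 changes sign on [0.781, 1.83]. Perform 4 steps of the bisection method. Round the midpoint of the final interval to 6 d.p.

f(0.781000) = -0.448770, f(1.830000) = 3.140616 (opposite signs)
step 1: m = 1.305500, f(m) = 1.433941 > 0 → root in [0.781000, 1.305500]
step 2: m = 1.043250, f(m) = 0.525223 > 0 → root in [0.781000, 1.043250]
step 3: m = 0.912125, f(m) = 0.048668 > 0 → root in [0.781000, 0.912125]
step 4: m = 0.846563, f(m) = -0.197043 < 0 → root in [0.846563, 0.912125]
Midpoint of [0.846563, 0.912125] = 0.879344

0.879344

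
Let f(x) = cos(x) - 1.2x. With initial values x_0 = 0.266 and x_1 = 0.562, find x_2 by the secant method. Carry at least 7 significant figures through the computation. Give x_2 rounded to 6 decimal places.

f(x_0) = 0.645630, f(x_1) = 0.171791
x_2 = 0.562000 - (0.171791)·(0.562000 - 0.266000)/(0.171791 - (0.645630)) = 0.669315; f(x_2) = -0.018932

0.669315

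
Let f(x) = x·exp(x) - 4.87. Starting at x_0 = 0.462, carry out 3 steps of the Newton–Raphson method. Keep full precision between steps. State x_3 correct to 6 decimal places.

f'(x) = (x + 1)·exp(x)
x_0 = 0.462000: f = -4.136693, f' = 2.320553 → x_1 = 0.462000 - (-4.136693)/(2.320553) = 2.244633
x_1 = 2.244633: f = 16.312479, f' = 30.619427 → x_2 = 2.244633 - (16.312479)/(30.619427) = 1.711883
x_2 = 1.711883: f = 4.612778, f' = 15.022161 → x_3 = 1.711883 - (4.612778)/(15.022161) = 1.404818

1.404818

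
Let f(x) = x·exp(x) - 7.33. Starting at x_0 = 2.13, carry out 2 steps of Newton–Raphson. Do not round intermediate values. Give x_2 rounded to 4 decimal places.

Newton update: x ← x − f(x)/f'(x).
f'(x) = (x + 1)·exp(x)
x_0 = 2.130000: f = 10.593666, f' = 26.338533 → x_1 = 2.130000 - (10.593666)/(26.338533) = 1.727788
x_1 = 1.727788: f = 2.394325, f' = 15.352517 → x_2 = 1.727788 - (2.394325)/(15.352517) = 1.571832

1.5718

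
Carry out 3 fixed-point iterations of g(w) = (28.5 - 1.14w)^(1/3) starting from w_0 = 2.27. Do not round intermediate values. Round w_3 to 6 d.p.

2.930281

w_1 = g(2.270000) = 2.959158
w_2 = g(2.959158) = 2.928944
w_3 = g(2.928944) = 2.930281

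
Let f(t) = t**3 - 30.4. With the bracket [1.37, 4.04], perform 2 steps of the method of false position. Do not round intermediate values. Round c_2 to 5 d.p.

2.96495

f(1.370000) = -27.828647, f(4.040000) = 35.539264
step 1: c = 2.542557, f(c) = -13.963396 < 0 → new bracket [2.542557, 4.040000]
step 2: c = 2.964946, f(c) = -4.335436 < 0 → new bracket [2.964946, 4.040000]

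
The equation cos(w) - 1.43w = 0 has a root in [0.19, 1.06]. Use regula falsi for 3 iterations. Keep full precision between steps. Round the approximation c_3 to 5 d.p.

0.58332

f(0.190000) = 0.710304, f(1.060000) = -1.026928
step 1: c = 0.545718, f(c) = 0.074378 > 0 → new bracket [0.545718, 1.060000]
step 2: c = 0.580451, f(c) = 0.006171 > 0 → new bracket [0.580451, 1.060000]
step 3: c = 0.583315, f(c) = 0.000500 > 0 → new bracket [0.583315, 1.060000]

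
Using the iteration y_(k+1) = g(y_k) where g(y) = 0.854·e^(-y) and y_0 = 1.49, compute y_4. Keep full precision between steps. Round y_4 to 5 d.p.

0.55989

y_1 = g(1.490000) = 0.192468
y_2 = g(0.192468) = 0.704482
y_3 = g(0.704482) = 0.422187
y_4 = g(0.422187) = 0.559892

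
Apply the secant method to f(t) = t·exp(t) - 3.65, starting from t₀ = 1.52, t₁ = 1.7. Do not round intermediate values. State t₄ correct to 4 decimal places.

Secant update: t_(k+1) = t_k − f(t_k)·(t_k − t_(k-1))/(f(t_k) − f(t_(k-1))).
f(t_0) = 3.299782, f(t_1) = 5.655711
t_2 = 1.700000 - (5.655711)·(1.700000 - 1.520000)/(5.655711 - (3.299782)) = 1.267887; f(t_2) = 0.855227
t_3 = 1.267887 - (0.855227)·(1.267887 - 1.700000)/(0.855227 - (5.655711)) = 1.190904; f(t_3) = 0.268138
t_4 = 1.190904 - (0.268138)·(1.190904 - 1.267887)/(0.268138 - (0.855227)) = 1.155744; f(t_4) = 0.021089

1.1557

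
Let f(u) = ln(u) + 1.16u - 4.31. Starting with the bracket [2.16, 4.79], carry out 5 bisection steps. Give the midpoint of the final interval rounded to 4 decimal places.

2.8586

f(2.160000) = -1.034292, f(4.790000) = 2.812930 (opposite signs)
step 1: m = 3.475000, f(m) = 0.966594 > 0 → root in [2.160000, 3.475000]
step 2: m = 2.817500, f(m) = -0.005850 < 0 → root in [2.817500, 3.475000]
step 3: m = 3.146250, f(m) = 0.485861 > 0 → root in [2.817500, 3.146250]
step 4: m = 2.981875, f(m) = 0.241527 > 0 → root in [2.817500, 2.981875]
step 5: m = 2.899687, f(m) = 0.118240 > 0 → root in [2.817500, 2.899687]
Midpoint of [2.817500, 2.899687] = 2.858594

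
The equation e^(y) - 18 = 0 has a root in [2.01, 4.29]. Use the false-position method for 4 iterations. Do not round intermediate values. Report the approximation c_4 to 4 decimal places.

2.8013

False-position update: c = (a·f(b) − b·f(a))/(f(b) − f(a)); replace the endpoint whose sign matches f(c).
f(2.010000) = -10.536683, f(4.290000) = 54.966468
step 1: c = 2.376755, f(c) = -7.230098 < 0 → new bracket [2.376755, 4.290000]
step 2: c = 2.599162, f(c) = -4.547536 < 0 → new bracket [2.599162, 4.290000]
step 3: c = 2.728361, f(c) = -2.692219 < 0 → new bracket [2.728361, 4.290000]
step 4: c = 2.801278, f(c) = -1.534327 < 0 → new bracket [2.801278, 4.290000]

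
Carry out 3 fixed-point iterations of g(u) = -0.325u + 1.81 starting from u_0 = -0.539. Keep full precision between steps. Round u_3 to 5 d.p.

1.43143

u_1 = g(-0.539000) = 1.985175
u_2 = g(1.985175) = 1.164818
u_3 = g(1.164818) = 1.431434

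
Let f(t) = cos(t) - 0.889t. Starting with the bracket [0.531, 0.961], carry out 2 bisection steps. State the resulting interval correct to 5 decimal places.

[0.74600, 0.85350]

f(0.531000) = 0.390242, f(0.961000) = -0.281628 (opposite signs)
step 1: m = 0.746000, f(m) = 0.071216 > 0 → root in [0.746000, 0.961000]
step 2: m = 0.853500, f(m) = -0.101412 < 0 → root in [0.746000, 0.853500]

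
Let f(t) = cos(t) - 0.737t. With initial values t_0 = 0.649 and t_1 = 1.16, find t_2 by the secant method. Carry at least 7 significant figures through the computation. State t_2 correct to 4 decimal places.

0.8592

Secant update: t_(k+1) = t_k − f(t_k)·(t_k − t_(k-1))/(f(t_k) − f(t_(k-1))).
f(t_0) = 0.318376, f(t_1) = -0.455580
t_2 = 1.160000 - (-0.455580)·(1.160000 - 0.649000)/(-0.455580 - (0.318376)) = 0.859206; f(t_2) = 0.019805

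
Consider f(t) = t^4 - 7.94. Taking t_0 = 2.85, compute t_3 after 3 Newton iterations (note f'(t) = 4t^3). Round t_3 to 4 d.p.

Newton update: t ← t − f(t)/f'(t).
t_0 = 2.850000: f = 58.035006, f' = 92.596500 → t_1 = 2.850000 - (58.035006)/(92.596500) = 2.223248
t_1 = 2.223248: f = 16.491602, f' = 43.956585 → t_2 = 2.223248 - (16.491602)/(43.956585) = 1.848069
t_2 = 1.848069: f = 3.724679, f' = 25.247279 → t_3 = 1.848069 - (3.724679)/(25.247279) = 1.700541

1.7005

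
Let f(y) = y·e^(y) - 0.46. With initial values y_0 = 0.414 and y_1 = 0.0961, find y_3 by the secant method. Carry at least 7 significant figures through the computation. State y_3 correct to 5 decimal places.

0.33465

f(y_0) = 0.166323, f(y_1) = -0.354206
y_2 = 0.096100 - (-0.354206)·(0.096100 - 0.414000)/(-0.354206 - (0.166323)) = 0.312423; f(y_2) = -0.033002
y_3 = 0.312423 - (-0.033002)·(0.312423 - 0.096100)/(-0.033002 - (-0.354206)) = 0.334649; f(y_3) = 0.007654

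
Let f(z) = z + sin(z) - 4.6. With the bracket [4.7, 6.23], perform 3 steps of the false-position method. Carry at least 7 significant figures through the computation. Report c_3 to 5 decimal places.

5.38096

False-position update: c = (a·f(b) − b·f(a))/(f(b) − f(a)); replace the endpoint whose sign matches f(c).
f(4.700000) = -0.899923, f(6.230000) = 1.576840
step 1: c = 5.255920, f(c) = -0.199968 < 0 → new bracket [5.255920, 6.230000]
step 2: c = 5.365546, f(c) = -0.028623 < 0 → new bracket [5.365546, 6.230000]
step 3: c = 5.380958, f(c) = -0.003751 < 0 → new bracket [5.380958, 6.230000]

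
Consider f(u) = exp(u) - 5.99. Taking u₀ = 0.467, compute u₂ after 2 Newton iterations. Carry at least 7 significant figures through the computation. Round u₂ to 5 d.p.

2.46086

f'(u) = exp(u)
u_0 = 0.467000: f = -4.394799, f' = 1.595201 → u_1 = 0.467000 - (-4.394799)/(1.595201) = 3.222012
u_1 = 3.222012: f = 19.088521, f' = 25.078521 → u_2 = 3.222012 - (19.088521)/(25.078521) = 2.460862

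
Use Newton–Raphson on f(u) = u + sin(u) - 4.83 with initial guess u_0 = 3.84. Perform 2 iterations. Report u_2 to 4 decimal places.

4.7165

Newton update: u ← u − f(u)/f'(u).
f'(u) = 1 + cos(u)
u_0 = 3.840000: f = -1.632999, f' = 0.234133 → u_1 = 3.840000 - (-1.632999)/(0.234133) = 10.814670
u_1 = 10.814670: f = 5.000988, f' = 0.820081 → u_2 = 10.814670 - (5.000988)/(0.820081) = 4.716503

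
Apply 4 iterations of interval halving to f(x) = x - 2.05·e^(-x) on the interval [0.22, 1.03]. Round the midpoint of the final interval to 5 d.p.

0.85281

f(0.220000) = -1.425164, f(1.030000) = 0.298136 (opposite signs)
step 1: m = 0.625000, f(m) = -0.472286 < 0 → root in [0.625000, 1.030000]
step 2: m = 0.827500, f(m) = -0.068639 < 0 → root in [0.827500, 1.030000]
step 3: m = 0.928750, f(m) = 0.118903 > 0 → root in [0.827500, 0.928750]
step 4: m = 0.878125, f(m) = 0.026224 > 0 → root in [0.827500, 0.878125]
Midpoint of [0.827500, 0.878125] = 0.852812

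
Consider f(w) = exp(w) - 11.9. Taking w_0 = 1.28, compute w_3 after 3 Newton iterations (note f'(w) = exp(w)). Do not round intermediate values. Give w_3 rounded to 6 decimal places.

2.560921

Newton update: w ← w − f(w)/f'(w).
w_0 = 1.280000: f = -8.303360, f' = 3.596640 → w_1 = 1.280000 - (-8.303360)/(3.596640) = 3.588644
w_1 = 3.588644: f = 24.284971, f' = 36.184971 → w_2 = 3.588644 - (24.284971)/(36.184971) = 2.917510
w_2 = 2.917510: f = 6.595171, f' = 18.495171 → w_3 = 2.917510 - (6.595171)/(18.495171) = 2.560921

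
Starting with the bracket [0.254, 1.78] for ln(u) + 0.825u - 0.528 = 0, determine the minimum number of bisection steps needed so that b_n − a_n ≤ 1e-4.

Initial width b − a = 1.78 − 0.254 = 1.526000.
After n steps the width is (b−a)/2^n; need (b−a)/2^n ≤ 1e-4.
So n ≥ log₂(1.526000/1e-4) = log₂(15260.0000) ≈ 13.8975.
Hence n = 14.

14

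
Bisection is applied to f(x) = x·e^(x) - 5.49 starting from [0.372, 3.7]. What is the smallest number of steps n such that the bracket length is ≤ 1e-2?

9

Initial width b − a = 3.7 − 0.372 = 3.328000.
After n steps the width is (b−a)/2^n; need (b−a)/2^n ≤ 1e-2.
So n ≥ log₂(3.328000/1e-2) = log₂(332.8000) ≈ 8.3785.
Hence n = 9.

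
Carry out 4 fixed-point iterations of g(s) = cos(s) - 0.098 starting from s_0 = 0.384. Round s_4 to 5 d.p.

0.64058

s_1 = g(0.384000) = 0.829174
s_2 = g(0.829174) = 0.577485
s_3 = g(0.577485) = 0.739838
s_4 = g(0.739838) = 0.640578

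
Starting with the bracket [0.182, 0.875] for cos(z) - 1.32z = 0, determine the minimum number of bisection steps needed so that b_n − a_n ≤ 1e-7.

Initial width b − a = 0.875 − 0.182 = 0.693000.
After n steps the width is (b−a)/2^n; need (b−a)/2^n ≤ 1e-7.
So n ≥ log₂(0.693000/1e-7) = log₂(6930000.0000) ≈ 22.7244.
Hence n = 23.

23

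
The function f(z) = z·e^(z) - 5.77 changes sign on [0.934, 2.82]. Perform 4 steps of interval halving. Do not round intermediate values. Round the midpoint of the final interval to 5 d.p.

f(0.934000) = -3.393281, f(2.820000) = 41.540719 (opposite signs)
step 1: m = 1.877000, f(m) = 6.494081 > 0 → root in [0.934000, 1.877000]
step 2: m = 1.405500, f(m) = -0.038982 < 0 → root in [1.405500, 1.877000]
step 3: m = 1.641250, f(m) = 2.701505 > 0 → root in [1.405500, 1.641250]
step 4: m = 1.523375, f(m) = 1.218761 > 0 → root in [1.405500, 1.523375]
Midpoint of [1.405500, 1.523375] = 1.464437

1.46444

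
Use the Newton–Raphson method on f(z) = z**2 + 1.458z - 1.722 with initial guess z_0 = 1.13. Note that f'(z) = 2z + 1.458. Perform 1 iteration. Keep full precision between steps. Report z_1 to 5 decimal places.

Newton update: z ← z − f(z)/f'(z).
z_0 = 1.130000: f = 1.202440, f' = 3.718000 → z_1 = 1.130000 - (1.202440)/(3.718000) = 0.806590

0.80659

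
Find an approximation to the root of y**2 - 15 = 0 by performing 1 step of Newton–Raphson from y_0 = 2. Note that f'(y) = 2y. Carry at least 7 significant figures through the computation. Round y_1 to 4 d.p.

4.7500

y_0 = 2.000000: f = -11.000000, f' = 4.000000 → y_1 = 2.000000 - (-11.000000)/(4.000000) = 4.750000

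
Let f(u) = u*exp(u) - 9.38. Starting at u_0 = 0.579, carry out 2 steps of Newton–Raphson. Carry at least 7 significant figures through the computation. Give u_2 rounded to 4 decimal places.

2.8217

Newton update: u ← u − f(u)/f'(u).
f'(u) = (u+1)*exp(u)
u_0 = 0.579000: f = -8.346917, f' = 2.817336 → u_1 = 0.579000 - (-8.346917)/(2.817336) = 3.541699
u_1 = 3.541699: f = 112.898972, f' = 156.804488 → u_2 = 3.541699 - (112.898972)/(156.804488) = 2.821700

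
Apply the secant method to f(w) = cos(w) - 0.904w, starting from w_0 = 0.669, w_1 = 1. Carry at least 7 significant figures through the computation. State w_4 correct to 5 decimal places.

0.78360

f(w_0) = 0.179666, f(w_1) = -0.363698
w_2 = 1.000000 - (-0.363698)·(1.000000 - 0.669000)/(-0.363698 - (0.179666)) = 0.778447; f(w_2) = 0.008289
w_3 = 0.778447 - (0.008289)·(0.778447 - 1.000000)/(0.008289 - (-0.363698)) = 0.783384; f(w_3) = 0.000351
w_4 = 0.783384 - (0.000351)·(0.783384 - 0.778447)/(0.000351 - (0.008289)) = 0.783602; f(w_4) = -0.000000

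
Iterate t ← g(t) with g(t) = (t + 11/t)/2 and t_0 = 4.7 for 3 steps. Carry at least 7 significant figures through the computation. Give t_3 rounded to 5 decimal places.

3.31663

t_1 = g(4.700000) = 3.520213
t_2 = g(3.520213) = 3.322512
t_3 = g(3.322512) = 3.316630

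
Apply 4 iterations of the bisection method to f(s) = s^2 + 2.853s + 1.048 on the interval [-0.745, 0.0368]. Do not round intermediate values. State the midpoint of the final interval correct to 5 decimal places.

f(-0.745000) = -0.522460, f(0.036800) = 1.154345 (opposite signs)
step 1: m = -0.354100, f(m) = 0.163140 > 0 → root in [-0.745000, -0.354100]
step 2: m = -0.549550, f(m) = -0.217861 < 0 → root in [-0.549550, -0.354100]
step 3: m = -0.451825, f(m) = -0.036911 < 0 → root in [-0.451825, -0.354100]
step 4: m = -0.402963, f(m) = 0.060727 > 0 → root in [-0.451825, -0.402963]
Midpoint of [-0.451825, -0.402963] = -0.427394

-0.42739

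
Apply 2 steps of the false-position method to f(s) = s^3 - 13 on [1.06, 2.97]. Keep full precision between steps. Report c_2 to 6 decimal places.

f(1.060000) = -11.808984, f(2.970000) = 13.198073
step 1: c = 1.961952, f(c) = -5.447948 < 0 → new bracket [1.961952, 2.970000]
step 2: c = 2.256481, f(c) = -1.510664 < 0 → new bracket [2.256481, 2.970000]

2.256481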